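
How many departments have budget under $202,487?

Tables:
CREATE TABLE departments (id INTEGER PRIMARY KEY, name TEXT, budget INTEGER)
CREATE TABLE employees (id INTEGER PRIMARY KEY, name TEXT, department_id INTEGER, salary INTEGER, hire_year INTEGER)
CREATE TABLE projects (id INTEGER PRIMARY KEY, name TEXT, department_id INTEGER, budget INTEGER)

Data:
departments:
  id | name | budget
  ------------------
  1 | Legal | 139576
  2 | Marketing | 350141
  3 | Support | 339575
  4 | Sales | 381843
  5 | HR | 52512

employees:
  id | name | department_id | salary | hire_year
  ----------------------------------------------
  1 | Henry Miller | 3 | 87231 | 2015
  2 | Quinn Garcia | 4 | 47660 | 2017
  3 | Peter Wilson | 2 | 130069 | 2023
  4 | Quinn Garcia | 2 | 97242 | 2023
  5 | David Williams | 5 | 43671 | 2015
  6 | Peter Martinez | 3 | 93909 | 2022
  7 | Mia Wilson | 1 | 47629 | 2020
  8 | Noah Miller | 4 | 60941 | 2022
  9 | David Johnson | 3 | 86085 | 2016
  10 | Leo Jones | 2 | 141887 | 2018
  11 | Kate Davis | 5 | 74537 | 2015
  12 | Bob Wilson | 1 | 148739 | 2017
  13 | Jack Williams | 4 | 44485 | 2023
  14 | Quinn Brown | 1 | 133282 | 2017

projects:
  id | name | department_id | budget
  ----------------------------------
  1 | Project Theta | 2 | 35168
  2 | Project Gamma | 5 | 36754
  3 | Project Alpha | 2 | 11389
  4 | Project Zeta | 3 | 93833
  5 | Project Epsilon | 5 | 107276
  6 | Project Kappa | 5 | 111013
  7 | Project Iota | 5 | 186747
SELECT COUNT(*) FROM departments WHERE budget < 202487

Execution result:
2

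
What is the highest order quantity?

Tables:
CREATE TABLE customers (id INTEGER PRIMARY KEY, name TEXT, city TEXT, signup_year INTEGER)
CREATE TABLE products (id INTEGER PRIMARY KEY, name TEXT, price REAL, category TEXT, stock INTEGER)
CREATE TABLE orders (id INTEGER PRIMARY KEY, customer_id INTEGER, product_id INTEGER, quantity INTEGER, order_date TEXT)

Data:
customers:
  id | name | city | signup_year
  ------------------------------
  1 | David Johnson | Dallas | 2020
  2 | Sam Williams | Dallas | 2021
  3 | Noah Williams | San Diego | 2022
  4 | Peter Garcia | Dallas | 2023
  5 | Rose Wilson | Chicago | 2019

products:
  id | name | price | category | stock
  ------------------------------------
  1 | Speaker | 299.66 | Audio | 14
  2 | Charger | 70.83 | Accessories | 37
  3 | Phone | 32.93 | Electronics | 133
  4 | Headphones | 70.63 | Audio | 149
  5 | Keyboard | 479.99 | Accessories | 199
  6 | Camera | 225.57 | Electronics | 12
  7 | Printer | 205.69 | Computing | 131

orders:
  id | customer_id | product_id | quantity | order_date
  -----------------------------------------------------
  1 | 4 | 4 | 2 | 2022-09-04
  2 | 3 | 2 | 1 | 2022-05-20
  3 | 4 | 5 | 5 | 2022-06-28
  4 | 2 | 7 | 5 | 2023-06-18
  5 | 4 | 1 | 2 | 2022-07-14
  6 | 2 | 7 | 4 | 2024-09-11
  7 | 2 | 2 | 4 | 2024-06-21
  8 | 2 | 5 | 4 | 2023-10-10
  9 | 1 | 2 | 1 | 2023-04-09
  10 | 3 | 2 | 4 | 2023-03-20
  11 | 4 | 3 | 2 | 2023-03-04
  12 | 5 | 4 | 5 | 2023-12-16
SELECT MAX(quantity) FROM orders

Execution result:
5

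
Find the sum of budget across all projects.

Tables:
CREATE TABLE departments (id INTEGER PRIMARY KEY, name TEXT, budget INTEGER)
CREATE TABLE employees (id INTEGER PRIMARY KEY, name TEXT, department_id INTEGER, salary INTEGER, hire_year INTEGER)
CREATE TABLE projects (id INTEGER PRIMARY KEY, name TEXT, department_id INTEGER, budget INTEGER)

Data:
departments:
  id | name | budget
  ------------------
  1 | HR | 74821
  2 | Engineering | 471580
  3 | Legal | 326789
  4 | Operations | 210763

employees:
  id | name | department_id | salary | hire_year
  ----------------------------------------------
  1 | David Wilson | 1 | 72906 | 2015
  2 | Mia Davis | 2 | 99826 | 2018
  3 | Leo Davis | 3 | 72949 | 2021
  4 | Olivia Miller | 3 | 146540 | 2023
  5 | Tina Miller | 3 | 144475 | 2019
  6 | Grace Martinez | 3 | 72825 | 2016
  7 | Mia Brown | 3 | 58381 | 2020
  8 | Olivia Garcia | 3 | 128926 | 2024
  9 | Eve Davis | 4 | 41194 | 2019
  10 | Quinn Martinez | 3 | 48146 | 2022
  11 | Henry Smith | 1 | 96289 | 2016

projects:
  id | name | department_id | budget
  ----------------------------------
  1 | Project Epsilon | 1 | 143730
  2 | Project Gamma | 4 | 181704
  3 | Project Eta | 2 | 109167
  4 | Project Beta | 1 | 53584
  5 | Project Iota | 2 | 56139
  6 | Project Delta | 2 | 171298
SELECT SUM(budget) FROM projects

Execution result:
715622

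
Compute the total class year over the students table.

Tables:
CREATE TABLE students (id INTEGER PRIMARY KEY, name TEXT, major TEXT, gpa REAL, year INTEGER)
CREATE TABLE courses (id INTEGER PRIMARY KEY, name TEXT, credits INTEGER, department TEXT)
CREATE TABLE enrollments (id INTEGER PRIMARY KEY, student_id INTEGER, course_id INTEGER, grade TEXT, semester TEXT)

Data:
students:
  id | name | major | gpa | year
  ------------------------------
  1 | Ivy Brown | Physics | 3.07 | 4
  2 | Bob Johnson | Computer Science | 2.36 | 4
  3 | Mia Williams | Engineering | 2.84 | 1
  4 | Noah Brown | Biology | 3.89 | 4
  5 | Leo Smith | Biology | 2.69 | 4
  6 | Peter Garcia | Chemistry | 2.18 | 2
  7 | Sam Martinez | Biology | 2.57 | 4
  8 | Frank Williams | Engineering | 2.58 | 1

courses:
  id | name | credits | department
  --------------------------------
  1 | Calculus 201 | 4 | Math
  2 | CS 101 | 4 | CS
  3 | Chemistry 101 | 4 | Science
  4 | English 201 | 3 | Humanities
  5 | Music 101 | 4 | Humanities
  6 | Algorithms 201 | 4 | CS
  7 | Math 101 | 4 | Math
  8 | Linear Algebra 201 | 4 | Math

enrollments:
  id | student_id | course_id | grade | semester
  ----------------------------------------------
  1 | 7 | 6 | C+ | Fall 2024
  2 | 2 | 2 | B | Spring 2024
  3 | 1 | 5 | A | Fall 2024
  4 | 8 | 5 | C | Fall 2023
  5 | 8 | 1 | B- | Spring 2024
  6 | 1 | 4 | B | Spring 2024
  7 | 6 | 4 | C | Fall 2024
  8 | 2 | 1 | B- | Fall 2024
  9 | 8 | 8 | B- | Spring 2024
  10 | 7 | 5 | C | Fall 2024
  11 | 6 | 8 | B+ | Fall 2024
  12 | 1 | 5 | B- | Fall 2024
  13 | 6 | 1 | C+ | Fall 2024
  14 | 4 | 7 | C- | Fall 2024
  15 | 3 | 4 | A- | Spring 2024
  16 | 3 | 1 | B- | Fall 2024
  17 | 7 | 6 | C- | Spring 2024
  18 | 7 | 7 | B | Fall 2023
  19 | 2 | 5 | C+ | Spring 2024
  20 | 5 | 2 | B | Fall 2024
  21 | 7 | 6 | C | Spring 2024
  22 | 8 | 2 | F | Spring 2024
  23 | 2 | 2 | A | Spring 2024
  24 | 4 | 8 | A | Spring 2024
SELECT SUM(year) FROM students

Execution result:
24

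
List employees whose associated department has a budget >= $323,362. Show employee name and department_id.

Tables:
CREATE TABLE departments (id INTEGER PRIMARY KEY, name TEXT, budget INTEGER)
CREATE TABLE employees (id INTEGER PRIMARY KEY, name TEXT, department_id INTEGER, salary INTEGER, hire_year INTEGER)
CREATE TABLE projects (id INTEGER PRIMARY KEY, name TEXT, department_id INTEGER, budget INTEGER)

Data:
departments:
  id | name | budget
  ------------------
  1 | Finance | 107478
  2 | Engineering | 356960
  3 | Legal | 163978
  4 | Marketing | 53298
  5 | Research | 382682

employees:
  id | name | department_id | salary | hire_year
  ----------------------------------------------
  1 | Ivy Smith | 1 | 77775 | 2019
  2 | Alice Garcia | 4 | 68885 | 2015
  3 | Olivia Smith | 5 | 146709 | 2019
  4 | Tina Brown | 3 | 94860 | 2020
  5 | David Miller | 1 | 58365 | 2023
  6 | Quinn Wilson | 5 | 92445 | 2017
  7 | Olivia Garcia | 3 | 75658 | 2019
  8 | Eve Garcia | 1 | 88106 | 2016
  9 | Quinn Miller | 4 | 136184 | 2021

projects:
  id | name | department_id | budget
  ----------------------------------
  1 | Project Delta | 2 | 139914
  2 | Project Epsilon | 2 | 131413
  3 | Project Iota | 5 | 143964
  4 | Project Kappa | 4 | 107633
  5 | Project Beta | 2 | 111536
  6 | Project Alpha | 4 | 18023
SELECT name, department_id FROM employees WHERE department_id IN (SELECT id FROM departments WHERE budget >= 323362)

Execution result:
name | department_id
Olivia Smith | 5
Quinn Wilson | 5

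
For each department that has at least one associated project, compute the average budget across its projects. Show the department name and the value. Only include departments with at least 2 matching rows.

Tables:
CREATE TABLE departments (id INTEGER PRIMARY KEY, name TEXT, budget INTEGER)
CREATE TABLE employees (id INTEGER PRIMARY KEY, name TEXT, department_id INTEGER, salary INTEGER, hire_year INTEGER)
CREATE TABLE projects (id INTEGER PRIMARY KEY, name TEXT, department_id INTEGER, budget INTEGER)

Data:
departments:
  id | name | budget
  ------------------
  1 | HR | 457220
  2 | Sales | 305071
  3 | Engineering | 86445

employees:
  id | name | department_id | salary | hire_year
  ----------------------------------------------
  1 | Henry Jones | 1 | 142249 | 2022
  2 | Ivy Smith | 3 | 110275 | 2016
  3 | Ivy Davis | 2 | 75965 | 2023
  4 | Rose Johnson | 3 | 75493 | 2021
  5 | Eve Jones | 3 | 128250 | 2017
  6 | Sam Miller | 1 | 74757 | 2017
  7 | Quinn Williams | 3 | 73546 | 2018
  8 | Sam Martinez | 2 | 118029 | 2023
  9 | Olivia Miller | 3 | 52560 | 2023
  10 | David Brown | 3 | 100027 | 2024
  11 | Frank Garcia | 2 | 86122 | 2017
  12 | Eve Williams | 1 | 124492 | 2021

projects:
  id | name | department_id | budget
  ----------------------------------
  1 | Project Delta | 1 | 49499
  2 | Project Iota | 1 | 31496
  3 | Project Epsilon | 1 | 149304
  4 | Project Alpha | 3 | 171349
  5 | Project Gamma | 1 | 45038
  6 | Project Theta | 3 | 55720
SELECT p.name, AVG(c.budget) AS avg_budget FROM projects c JOIN departments p ON c.department_id = p.id GROUP BY p.id, p.name HAVING COUNT(*) >= 2

Execution result:
name | avg_budget
HR | 68834.25
Engineering | 113534.50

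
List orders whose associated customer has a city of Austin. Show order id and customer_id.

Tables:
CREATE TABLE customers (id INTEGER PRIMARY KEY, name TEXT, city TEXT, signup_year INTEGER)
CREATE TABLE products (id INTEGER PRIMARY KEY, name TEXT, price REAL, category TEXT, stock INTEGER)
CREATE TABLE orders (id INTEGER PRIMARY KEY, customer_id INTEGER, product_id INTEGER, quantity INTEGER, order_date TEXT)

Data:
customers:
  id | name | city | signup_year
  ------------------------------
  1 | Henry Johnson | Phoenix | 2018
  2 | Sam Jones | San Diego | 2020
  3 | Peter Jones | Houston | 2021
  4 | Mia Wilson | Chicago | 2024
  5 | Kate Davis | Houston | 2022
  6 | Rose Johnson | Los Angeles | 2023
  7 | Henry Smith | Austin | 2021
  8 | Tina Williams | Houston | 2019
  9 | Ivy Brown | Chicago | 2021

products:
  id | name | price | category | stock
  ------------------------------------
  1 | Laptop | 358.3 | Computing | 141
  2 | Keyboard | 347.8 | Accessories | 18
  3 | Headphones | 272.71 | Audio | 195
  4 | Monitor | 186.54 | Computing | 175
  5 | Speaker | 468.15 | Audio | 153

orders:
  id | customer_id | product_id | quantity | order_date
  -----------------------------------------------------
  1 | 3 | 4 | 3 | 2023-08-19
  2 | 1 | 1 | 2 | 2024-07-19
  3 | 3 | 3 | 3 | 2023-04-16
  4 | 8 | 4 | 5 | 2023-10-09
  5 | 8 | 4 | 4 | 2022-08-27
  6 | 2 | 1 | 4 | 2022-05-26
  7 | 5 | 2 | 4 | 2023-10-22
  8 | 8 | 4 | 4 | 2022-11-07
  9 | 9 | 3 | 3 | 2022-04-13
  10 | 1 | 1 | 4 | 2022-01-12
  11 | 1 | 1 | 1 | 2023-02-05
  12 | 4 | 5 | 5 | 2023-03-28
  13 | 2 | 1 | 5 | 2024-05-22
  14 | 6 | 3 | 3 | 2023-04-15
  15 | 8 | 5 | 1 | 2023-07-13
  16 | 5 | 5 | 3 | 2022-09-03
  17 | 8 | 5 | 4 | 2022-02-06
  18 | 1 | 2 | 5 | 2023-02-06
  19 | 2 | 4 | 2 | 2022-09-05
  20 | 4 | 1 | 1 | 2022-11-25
SELECT id, customer_id FROM orders WHERE customer_id IN (SELECT id FROM customers WHERE city = 'Austin')

Execution result:
(no rows)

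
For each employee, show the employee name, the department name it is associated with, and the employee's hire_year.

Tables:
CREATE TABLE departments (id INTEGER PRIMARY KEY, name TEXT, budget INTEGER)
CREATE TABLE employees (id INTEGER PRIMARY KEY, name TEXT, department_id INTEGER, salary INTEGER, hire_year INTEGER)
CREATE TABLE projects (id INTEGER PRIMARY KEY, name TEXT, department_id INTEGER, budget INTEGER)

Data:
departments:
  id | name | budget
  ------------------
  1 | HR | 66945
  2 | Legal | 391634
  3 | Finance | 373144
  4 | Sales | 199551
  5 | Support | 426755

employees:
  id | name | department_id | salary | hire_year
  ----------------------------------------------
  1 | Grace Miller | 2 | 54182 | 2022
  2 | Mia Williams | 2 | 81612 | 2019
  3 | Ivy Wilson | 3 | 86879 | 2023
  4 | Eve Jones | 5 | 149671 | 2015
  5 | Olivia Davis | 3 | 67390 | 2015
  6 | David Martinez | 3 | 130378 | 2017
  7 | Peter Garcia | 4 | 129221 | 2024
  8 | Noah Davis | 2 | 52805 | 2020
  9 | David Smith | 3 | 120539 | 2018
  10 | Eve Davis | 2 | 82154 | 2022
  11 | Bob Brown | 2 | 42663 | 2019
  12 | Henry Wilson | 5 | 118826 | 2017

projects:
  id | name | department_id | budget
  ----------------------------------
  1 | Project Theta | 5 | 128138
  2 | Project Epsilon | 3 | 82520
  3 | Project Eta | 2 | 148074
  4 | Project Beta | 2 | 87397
SELECT c.name, p.name AS department, c.hire_year FROM employees c JOIN departments p ON c.department_id = p.id

Execution result:
name | department | hire_year
Grace Miller | Legal | 2022
Mia Williams | Legal | 2019
Ivy Wilson | Finance | 2023
Eve Jones | Support | 2015
Olivia Davis | Finance | 2015
David Martinez | Finance | 2017
Peter Garcia | Sales | 2024
Noah Davis | Legal | 2020
David Smith | Finance | 2018
Eve Davis | Legal | 2022
Bob Brown | Legal | 2019
Henry Wilson | Support | 2017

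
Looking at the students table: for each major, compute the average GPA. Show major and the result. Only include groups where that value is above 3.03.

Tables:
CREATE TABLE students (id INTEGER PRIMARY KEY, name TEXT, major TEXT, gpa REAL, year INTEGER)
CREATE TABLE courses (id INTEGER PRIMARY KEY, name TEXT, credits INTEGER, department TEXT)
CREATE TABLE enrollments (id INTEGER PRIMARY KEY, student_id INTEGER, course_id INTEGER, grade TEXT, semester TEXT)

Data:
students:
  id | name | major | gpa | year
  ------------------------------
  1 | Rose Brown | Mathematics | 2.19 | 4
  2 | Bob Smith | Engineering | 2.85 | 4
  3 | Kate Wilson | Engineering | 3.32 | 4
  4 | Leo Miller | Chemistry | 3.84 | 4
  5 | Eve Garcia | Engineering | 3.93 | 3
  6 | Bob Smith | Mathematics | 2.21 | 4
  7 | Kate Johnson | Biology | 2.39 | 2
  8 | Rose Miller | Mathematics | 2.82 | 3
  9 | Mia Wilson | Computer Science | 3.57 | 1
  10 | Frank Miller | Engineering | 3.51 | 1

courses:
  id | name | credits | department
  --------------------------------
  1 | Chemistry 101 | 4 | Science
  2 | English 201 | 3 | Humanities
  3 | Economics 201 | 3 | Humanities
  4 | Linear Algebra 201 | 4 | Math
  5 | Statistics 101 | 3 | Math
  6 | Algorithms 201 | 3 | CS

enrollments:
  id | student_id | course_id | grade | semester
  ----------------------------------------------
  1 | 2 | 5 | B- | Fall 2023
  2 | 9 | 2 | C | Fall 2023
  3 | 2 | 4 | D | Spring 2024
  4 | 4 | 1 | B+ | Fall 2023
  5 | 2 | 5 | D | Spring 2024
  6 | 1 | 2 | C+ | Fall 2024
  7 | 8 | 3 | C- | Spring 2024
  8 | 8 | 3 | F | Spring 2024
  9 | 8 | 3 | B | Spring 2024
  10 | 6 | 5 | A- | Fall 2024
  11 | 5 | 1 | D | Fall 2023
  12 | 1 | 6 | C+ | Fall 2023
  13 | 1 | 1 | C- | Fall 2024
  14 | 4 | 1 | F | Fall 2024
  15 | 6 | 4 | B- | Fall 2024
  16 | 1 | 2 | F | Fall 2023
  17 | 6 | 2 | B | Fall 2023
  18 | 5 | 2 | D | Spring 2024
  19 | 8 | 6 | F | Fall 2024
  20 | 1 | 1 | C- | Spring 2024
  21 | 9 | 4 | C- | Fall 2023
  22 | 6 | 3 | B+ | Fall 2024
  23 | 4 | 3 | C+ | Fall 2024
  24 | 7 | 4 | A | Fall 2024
SELECT major, AVG(gpa) AS avg_gpa FROM students GROUP BY major HAVING AVG(gpa) > 3.03

Execution result:
major | avg_gpa
Chemistry | 3.84
Computer Science | 3.57
Engineering | 3.40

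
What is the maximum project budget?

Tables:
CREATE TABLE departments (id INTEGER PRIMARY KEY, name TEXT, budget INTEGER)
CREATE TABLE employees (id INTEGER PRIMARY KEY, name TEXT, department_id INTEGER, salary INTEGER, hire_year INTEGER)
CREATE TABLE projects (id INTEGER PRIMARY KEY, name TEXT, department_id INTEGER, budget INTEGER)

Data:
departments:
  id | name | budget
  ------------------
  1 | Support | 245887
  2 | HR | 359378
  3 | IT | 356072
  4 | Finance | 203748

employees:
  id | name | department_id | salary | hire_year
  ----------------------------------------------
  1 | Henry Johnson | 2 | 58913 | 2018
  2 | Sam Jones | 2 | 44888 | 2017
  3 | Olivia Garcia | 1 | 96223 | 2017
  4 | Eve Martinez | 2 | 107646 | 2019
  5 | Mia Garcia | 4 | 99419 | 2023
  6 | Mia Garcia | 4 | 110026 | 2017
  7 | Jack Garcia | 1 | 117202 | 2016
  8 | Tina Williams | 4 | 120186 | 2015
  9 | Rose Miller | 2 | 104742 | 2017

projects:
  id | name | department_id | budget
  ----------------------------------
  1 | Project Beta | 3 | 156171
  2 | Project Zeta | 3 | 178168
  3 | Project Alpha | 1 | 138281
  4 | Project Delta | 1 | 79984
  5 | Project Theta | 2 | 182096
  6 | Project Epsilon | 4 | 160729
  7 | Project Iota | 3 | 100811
SELECT MAX(budget) FROM projects

Execution result:
182096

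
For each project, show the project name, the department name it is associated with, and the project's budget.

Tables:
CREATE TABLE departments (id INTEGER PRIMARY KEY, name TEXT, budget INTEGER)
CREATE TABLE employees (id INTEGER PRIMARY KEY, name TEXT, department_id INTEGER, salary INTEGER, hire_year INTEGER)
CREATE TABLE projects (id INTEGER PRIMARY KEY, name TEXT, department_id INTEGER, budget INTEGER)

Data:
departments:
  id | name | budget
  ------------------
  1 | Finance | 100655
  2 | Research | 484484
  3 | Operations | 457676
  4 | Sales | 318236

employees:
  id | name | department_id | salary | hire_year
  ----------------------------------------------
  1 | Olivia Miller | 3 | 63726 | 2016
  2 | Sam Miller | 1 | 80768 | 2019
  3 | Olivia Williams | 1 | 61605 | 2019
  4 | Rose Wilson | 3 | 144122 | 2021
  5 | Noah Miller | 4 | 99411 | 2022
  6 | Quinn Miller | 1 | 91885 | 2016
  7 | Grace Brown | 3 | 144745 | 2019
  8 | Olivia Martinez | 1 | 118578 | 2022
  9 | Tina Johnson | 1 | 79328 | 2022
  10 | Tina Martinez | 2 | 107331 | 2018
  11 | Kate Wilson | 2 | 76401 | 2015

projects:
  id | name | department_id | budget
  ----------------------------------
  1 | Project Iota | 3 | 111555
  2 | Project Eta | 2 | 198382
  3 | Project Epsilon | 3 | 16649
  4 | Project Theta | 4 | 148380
SELECT c.name, p.name AS department, c.budget FROM projects c JOIN departments p ON c.department_id = p.id

Execution result:
name | department | budget
Project Iota | Operations | 111555
Project Eta | Research | 198382
Project Epsilon | Operations | 16649
Project Theta | Sales | 148380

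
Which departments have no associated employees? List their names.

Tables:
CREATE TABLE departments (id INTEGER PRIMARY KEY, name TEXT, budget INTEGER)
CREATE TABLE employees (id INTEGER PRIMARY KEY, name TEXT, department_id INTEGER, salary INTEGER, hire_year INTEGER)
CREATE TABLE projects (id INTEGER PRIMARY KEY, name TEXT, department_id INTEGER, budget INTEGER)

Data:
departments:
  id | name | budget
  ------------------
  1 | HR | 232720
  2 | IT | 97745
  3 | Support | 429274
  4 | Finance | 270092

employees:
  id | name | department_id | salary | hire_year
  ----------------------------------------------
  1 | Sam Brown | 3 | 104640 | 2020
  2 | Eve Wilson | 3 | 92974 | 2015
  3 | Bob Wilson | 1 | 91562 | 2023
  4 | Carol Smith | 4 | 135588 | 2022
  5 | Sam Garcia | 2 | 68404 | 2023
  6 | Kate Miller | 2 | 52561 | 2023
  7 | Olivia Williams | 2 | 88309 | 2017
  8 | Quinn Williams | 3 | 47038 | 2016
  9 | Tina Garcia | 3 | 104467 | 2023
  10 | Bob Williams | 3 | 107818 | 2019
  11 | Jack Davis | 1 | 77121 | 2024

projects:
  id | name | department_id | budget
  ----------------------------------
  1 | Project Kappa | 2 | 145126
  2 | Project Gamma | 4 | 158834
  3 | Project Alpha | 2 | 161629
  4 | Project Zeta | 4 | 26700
SELECT p.name FROM departments p LEFT JOIN employees c ON c.department_id = p.id WHERE c.id IS NULL

Execution result:
(no rows)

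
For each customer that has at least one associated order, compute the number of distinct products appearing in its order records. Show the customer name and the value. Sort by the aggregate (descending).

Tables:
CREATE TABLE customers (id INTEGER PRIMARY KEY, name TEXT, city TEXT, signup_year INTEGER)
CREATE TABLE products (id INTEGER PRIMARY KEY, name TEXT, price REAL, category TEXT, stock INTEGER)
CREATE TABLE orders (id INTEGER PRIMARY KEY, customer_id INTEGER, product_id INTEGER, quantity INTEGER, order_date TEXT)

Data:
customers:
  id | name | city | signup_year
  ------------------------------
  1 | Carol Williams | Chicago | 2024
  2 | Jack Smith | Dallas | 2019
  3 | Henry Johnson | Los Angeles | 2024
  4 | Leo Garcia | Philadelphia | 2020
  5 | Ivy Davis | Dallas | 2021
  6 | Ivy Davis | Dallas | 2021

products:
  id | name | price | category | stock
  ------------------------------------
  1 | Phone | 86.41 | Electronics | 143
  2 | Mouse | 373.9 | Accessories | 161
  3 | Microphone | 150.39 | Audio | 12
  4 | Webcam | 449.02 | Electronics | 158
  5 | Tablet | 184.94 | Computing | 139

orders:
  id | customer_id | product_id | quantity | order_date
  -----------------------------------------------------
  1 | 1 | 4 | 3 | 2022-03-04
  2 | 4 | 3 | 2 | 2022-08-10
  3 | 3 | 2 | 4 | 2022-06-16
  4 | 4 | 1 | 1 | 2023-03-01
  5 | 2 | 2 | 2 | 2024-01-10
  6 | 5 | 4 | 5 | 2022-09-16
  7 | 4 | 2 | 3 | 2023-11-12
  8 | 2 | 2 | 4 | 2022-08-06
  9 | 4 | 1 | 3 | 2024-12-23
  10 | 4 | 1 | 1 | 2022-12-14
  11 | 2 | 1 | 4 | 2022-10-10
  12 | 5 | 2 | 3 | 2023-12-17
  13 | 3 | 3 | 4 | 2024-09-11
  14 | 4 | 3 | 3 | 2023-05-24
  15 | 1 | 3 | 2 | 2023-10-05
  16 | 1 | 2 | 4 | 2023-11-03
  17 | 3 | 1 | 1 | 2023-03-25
SELECT p.name, COUNT(DISTINCT c.product_id) AS distinct_product_count FROM orders c JOIN customers p ON c.customer_id = p.id GROUP BY p.id, p.name ORDER BY distinct_product_count DESC

Execution result:
name | distinct_product_count
Carol Williams | 3
Henry Johnson | 3
Leo Garcia | 3
Jack Smith | 2
Ivy Davis | 2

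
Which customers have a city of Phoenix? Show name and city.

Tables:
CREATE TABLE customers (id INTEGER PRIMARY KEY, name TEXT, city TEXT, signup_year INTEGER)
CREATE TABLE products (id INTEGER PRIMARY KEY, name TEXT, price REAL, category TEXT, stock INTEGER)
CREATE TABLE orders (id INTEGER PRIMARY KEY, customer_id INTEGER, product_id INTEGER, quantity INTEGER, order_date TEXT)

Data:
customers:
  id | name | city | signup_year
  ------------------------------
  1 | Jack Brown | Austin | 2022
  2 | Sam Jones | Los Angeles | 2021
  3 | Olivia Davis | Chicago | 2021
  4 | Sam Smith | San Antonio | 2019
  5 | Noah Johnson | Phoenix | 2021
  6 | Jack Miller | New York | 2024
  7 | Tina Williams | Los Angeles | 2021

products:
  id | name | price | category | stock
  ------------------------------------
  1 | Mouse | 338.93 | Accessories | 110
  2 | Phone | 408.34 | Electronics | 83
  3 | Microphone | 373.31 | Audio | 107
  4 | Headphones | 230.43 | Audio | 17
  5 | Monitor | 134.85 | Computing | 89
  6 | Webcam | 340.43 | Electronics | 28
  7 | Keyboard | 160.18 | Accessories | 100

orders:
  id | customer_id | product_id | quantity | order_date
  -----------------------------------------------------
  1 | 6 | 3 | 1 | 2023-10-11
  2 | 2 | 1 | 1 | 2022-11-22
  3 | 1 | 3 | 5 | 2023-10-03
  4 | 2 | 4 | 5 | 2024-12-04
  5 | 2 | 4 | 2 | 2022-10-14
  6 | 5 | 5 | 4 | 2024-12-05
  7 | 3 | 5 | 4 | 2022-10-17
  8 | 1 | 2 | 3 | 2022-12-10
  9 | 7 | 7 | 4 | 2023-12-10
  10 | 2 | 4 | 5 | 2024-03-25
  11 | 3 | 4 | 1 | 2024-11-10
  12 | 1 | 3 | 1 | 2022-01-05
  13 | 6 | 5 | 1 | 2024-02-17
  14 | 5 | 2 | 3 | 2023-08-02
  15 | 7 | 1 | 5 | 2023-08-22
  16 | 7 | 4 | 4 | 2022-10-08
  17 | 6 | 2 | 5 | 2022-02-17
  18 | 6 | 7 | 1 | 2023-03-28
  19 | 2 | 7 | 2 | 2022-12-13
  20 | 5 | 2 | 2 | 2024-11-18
SELECT name, city FROM customers WHERE city = 'Phoenix'

Execution result:
name | city
Noah Johnson | Phoenix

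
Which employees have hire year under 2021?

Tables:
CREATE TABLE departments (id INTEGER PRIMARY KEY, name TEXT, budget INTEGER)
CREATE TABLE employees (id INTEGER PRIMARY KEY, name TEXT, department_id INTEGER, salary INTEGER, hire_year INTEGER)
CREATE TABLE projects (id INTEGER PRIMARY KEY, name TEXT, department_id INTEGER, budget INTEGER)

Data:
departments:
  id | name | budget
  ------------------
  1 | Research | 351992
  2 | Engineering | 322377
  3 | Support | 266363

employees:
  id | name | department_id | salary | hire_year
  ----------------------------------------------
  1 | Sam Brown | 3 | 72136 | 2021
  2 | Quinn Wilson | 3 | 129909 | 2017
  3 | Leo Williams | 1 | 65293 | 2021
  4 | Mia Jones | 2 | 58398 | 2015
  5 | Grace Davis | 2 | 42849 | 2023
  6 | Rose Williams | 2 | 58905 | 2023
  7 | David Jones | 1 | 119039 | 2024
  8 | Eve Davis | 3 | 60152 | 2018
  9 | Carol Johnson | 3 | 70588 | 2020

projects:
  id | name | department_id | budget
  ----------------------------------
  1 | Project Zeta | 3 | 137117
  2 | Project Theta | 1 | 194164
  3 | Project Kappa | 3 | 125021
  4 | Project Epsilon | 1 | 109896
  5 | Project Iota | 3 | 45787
SELECT name, hire_year FROM employees WHERE hire_year < 2021

Execution result:
name | hire_year
Quinn Wilson | 2017
Mia Jones | 2015
Eve Davis | 2018
Carol Johnson | 2020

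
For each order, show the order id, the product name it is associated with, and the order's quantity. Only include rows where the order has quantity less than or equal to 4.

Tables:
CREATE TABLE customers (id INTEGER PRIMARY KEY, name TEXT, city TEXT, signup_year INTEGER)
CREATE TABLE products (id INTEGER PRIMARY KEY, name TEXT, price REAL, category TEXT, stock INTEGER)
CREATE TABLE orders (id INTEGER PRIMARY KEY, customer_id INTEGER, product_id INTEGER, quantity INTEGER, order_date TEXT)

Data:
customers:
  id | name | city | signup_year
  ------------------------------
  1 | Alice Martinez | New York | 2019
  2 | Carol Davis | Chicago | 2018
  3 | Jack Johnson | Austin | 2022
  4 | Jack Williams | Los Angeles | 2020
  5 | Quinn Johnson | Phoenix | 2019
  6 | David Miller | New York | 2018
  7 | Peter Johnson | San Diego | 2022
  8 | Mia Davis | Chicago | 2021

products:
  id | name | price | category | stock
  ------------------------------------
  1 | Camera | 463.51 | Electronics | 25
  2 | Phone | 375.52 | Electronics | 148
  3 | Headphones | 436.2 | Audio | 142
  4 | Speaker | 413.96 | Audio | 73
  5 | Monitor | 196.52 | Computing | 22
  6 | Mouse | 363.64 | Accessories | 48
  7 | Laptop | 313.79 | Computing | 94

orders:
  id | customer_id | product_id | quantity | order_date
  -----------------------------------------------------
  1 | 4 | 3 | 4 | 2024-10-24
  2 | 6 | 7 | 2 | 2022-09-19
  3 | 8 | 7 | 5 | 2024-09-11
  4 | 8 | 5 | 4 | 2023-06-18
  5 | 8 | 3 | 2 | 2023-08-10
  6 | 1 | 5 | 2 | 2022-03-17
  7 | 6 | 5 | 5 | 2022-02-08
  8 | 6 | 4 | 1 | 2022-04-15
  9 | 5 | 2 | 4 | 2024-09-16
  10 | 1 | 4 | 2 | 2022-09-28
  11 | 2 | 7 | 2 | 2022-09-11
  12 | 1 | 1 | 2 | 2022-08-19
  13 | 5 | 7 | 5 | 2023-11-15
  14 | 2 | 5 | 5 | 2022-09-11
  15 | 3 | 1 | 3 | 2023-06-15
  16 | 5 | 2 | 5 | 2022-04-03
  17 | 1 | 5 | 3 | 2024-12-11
SELECT c.id, p.name AS product, c.quantity FROM orders c JOIN products p ON c.product_id = p.id WHERE c.quantity <= 4

Execution result:
id | product | quantity
1 | Headphones | 4
2 | Laptop | 2
4 | Monitor | 4
5 | Headphones | 2
6 | Monitor | 2
8 | Speaker | 1
9 | Phone | 4
10 | Speaker | 2
11 | Laptop | 2
12 | Camera | 2
15 | Camera | 3
17 | Monitor | 3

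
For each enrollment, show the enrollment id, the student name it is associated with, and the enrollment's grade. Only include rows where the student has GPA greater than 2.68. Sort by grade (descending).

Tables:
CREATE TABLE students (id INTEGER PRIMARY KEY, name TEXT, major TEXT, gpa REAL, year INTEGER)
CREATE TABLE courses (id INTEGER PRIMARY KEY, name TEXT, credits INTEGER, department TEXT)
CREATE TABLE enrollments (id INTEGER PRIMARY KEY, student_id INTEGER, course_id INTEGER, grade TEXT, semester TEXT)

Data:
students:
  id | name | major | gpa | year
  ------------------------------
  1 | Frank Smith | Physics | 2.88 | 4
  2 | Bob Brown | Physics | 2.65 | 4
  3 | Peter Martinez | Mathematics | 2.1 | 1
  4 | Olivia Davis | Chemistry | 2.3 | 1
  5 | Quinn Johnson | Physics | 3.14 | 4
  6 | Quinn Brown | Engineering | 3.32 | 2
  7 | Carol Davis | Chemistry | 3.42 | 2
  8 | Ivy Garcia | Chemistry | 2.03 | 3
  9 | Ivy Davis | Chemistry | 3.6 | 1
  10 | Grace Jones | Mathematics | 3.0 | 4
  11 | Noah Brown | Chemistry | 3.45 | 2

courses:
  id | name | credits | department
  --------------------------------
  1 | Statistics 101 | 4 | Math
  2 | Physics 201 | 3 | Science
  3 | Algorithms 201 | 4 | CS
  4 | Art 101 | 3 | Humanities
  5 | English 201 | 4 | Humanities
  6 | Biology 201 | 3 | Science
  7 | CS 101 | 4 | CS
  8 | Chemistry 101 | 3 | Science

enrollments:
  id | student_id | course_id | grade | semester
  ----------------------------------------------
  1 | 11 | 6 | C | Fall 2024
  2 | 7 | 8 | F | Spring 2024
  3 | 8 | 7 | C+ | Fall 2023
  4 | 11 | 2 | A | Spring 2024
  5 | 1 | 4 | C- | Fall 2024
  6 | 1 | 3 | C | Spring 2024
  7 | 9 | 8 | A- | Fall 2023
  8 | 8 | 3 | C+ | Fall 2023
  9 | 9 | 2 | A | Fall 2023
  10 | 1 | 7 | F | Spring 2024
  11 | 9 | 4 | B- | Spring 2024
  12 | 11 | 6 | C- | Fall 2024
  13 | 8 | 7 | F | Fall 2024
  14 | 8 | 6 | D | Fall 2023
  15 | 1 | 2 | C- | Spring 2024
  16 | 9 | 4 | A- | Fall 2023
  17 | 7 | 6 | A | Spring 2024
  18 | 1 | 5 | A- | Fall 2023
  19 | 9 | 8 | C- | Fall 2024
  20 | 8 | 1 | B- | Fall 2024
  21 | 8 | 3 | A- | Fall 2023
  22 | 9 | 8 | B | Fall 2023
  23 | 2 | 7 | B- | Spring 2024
SELECT c.id, p.name AS student, c.grade FROM enrollments c JOIN students p ON c.student_id = p.id WHERE p.gpa > 2.68 ORDER BY c.grade DESC

Execution result:
id | student | grade
2 | Carol Davis | F
10 | Frank Smith | F
5 | Frank Smith | C-
12 | Noah Brown | C-
15 | Frank Smith | C-
19 | Ivy Davis | C-
1 | Noah Brown | C
6 | Frank Smith | C
11 | Ivy Davis | B-
22 | Ivy Davis | B
7 | Ivy Davis | A-
16 | Ivy Davis | A-
18 | Frank Smith | A-
4 | Noah Brown | A
9 | Ivy Davis | A
17 | Carol Davis | A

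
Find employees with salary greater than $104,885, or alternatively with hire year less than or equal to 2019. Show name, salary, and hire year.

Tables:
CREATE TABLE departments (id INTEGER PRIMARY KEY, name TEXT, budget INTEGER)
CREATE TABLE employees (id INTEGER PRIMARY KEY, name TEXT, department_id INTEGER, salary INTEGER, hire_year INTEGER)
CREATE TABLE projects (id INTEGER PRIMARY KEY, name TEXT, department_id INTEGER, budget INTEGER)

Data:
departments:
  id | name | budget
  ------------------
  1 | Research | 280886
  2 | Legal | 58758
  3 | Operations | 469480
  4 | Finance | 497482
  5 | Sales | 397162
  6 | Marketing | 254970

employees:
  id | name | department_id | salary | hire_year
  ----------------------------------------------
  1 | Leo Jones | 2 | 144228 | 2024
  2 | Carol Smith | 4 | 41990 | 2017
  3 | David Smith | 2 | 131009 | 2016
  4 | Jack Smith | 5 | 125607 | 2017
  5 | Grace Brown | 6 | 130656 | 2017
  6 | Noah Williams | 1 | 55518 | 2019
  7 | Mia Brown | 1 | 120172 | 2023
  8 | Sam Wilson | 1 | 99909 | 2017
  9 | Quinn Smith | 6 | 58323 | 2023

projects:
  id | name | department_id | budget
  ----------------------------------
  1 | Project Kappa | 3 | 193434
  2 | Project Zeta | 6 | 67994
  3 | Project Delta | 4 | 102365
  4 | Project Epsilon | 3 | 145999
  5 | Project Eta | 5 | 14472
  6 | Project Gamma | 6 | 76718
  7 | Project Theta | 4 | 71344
SELECT name, salary, hire_year FROM employees WHERE salary > 104885 OR hire_year <= 2019

Execution result:
name | salary | hire_year
Leo Jones | 144228 | 2024
Carol Smith | 41990 | 2017
David Smith | 131009 | 2016
Jack Smith | 125607 | 2017
Grace Brown | 130656 | 2017
Noah Williams | 55518 | 2019
Mia Brown | 120172 | 2023
Sam Wilson | 99909 | 2017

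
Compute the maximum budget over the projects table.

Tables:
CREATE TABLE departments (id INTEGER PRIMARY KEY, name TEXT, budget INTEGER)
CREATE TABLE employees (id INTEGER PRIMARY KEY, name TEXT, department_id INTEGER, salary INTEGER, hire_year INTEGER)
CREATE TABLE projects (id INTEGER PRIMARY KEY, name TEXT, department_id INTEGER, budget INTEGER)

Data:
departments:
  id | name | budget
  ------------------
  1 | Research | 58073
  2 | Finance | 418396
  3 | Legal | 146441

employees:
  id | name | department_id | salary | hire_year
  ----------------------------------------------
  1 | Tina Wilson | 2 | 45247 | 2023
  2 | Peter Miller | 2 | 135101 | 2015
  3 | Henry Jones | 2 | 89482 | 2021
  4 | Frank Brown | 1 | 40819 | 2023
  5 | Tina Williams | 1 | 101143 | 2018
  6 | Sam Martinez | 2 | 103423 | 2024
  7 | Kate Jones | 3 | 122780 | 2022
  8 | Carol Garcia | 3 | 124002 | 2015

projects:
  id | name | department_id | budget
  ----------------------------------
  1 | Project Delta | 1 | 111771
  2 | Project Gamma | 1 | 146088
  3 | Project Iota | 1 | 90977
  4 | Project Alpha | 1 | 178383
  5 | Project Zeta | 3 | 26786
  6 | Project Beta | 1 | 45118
SELECT MAX(budget) FROM projects

Execution result:
178383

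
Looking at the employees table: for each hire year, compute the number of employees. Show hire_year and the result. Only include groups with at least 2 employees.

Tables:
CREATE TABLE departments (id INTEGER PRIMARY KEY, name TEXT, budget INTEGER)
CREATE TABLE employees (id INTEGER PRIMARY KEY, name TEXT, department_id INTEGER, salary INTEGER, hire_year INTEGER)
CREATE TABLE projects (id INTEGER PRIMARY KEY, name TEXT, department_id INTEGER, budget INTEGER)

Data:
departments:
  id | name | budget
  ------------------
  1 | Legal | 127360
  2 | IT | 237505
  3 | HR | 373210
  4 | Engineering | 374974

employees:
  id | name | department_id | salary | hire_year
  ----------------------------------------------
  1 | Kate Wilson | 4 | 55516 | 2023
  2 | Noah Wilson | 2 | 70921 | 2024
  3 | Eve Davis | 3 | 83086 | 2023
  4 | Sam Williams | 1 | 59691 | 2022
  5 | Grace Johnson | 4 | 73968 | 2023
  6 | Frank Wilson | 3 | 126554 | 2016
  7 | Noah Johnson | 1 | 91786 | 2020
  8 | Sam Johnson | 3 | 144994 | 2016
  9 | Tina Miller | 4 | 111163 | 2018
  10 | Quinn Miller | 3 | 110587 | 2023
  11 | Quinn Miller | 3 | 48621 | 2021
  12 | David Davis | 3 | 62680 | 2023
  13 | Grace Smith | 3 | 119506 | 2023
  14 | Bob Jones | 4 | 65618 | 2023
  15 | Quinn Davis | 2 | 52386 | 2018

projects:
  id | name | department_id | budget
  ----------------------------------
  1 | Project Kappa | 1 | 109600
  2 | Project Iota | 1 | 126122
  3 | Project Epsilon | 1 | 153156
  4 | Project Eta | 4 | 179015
SELECT hire_year, COUNT(*) AS n FROM employees GROUP BY hire_year HAVING COUNT(*) >= 2

Execution result:
hire_year | n
2016 | 2
2018 | 2
2023 | 7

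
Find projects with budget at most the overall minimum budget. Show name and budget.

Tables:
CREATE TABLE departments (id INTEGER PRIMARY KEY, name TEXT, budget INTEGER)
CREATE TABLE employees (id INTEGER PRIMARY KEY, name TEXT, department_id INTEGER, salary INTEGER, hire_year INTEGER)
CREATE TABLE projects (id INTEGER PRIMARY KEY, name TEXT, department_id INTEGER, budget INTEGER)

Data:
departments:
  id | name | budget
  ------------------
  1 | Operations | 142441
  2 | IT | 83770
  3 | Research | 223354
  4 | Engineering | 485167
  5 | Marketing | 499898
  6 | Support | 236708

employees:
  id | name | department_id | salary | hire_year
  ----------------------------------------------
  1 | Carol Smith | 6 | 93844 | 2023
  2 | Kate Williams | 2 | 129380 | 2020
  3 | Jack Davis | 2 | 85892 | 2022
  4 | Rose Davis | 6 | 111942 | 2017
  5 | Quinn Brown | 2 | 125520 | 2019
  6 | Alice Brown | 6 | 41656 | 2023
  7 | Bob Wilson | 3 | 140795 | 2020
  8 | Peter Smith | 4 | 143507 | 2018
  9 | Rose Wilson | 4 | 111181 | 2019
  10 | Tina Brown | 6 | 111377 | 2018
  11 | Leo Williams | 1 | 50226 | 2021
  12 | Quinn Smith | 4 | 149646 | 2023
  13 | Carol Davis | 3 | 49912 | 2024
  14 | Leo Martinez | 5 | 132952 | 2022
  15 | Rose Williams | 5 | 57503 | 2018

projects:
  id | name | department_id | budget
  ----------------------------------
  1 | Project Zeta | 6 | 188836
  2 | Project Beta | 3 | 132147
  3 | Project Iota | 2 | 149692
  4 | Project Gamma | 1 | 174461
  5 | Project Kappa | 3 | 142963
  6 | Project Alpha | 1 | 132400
SELECT name, budget FROM projects WHERE budget <= (SELECT MIN(budget) FROM projects)

Execution result:
name | budget
Project Beta | 132147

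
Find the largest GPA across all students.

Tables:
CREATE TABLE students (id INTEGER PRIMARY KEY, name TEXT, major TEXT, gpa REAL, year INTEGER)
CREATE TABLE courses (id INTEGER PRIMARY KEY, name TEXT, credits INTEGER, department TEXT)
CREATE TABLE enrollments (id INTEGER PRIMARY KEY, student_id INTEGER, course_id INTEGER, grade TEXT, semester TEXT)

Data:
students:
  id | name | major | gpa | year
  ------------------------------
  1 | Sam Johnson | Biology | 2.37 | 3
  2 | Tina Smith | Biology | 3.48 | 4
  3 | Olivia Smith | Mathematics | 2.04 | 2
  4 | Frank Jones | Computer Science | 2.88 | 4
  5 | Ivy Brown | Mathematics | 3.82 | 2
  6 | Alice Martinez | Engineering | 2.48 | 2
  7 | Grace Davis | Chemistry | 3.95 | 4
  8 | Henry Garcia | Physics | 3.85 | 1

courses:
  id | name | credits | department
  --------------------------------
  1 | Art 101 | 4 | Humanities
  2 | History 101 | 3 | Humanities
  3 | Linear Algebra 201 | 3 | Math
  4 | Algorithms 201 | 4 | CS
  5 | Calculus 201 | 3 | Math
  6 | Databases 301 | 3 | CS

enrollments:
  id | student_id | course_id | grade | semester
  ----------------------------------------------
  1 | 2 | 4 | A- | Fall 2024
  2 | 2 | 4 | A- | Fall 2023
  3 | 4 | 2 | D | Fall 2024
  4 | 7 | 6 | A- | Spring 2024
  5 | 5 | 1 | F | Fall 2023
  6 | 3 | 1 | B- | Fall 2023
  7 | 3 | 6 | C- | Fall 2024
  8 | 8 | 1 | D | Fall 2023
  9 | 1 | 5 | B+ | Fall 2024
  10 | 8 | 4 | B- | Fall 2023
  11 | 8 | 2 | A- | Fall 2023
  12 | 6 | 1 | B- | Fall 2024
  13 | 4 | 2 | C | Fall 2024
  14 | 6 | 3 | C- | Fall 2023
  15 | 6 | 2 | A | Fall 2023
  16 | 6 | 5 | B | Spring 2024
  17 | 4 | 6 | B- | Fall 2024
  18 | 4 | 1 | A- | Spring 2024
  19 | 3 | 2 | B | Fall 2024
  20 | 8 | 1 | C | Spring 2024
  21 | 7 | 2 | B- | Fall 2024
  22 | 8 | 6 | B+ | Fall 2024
SELECT MAX(gpa) FROM students

Execution result:
3.95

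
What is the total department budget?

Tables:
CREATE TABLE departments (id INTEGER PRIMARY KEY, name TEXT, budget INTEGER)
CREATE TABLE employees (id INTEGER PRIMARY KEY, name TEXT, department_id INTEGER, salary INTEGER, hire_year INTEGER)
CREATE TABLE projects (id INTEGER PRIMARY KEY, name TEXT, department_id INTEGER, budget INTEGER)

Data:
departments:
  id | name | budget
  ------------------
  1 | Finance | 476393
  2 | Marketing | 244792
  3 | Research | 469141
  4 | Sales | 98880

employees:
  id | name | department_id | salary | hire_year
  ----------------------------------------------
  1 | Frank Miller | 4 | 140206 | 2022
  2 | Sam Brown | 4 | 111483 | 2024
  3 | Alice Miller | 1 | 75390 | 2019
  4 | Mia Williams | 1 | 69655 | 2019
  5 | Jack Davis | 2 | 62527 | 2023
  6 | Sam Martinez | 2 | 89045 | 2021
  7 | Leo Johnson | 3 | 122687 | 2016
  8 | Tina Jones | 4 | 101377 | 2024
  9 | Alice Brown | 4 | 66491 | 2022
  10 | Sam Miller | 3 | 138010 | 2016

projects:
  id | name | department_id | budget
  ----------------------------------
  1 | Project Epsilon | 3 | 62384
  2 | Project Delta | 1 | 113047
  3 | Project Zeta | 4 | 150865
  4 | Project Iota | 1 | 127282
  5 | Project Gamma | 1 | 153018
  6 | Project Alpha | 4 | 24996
SELECT SUM(budget) FROM departments

Execution result:
1289206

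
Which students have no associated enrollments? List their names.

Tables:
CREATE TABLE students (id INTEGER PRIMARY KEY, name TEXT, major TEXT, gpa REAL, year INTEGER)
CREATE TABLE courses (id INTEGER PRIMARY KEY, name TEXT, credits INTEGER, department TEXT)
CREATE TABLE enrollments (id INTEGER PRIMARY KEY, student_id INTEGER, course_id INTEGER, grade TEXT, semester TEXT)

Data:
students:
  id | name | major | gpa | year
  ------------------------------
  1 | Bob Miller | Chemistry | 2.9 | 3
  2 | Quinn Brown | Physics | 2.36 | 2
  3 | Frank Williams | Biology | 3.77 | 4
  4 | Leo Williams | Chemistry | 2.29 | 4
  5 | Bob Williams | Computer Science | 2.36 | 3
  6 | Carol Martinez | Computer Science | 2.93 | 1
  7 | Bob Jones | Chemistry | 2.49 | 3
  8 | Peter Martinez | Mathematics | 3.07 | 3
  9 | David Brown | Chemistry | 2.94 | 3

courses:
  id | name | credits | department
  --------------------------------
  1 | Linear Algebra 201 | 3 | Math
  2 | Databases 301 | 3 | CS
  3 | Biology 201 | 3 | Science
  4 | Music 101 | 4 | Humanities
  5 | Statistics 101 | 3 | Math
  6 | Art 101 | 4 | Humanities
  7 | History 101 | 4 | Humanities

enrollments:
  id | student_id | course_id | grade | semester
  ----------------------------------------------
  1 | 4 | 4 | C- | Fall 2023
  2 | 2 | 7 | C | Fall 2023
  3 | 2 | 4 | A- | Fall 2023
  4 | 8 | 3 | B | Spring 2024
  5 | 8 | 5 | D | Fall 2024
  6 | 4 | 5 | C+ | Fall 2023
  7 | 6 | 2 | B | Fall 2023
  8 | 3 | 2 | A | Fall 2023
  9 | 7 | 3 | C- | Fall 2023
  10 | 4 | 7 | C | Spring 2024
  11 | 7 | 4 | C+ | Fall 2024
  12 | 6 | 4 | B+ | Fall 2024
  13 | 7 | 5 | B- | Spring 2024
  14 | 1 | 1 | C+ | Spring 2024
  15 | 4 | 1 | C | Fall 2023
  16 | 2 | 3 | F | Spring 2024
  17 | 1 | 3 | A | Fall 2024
SELECT p.name FROM students p LEFT JOIN enrollments c ON c.student_id = p.id WHERE c.id IS NULL

Execution result:
name
Bob Williams
David Brown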